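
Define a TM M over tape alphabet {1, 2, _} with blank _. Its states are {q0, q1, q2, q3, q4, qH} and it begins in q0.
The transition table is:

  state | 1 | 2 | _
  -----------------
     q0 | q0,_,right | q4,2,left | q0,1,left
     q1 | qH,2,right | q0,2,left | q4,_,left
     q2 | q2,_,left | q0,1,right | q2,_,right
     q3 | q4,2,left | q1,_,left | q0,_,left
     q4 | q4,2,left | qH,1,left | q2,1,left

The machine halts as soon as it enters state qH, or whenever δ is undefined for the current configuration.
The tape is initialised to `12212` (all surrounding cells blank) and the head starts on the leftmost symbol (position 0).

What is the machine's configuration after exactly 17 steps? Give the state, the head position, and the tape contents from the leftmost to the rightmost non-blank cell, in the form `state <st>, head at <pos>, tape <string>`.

state=q0 head=0 tape=_[1]2212   (q0,1)→(q0,_,right)
state=q0 head=1 tape=__[2]212   (q0,2)→(q4,2,left)
state=q4 head=0 tape=_[_]2212   (q4,_)→(q2,1,left)
state=q2 head=-1 tape=[_]12212   (q2,_)→(q2,_,right)
state=q2 head=0 tape=_[1]2212   (q2,1)→(q2,_,left)
state=q2 head=-1 tape=[_]_2212   (q2,_)→(q2,_,right)
state=q2 head=0 tape=_[_]2212   (q2,_)→(q2,_,right)
state=q2 head=1 tape=__[2]212   (q2,2)→(q0,1,right)
state=q0 head=2 tape=__1[2]12   (q0,2)→(q4,2,left)
state=q4 head=1 tape=__[1]212   (q4,1)→(q4,2,left)
state=q4 head=0 tape=_[_]2212   (q4,_)→(q2,1,left)
state=q2 head=-1 tape=[_]12212   (q2,_)→(q2,_,right)
state=q2 head=0 tape=_[1]2212   (q2,1)→(q2,_,left)
state=q2 head=-1 tape=[_]_2212   (q2,_)→(q2,_,right)
state=q2 head=0 tape=_[_]2212   (q2,_)→(q2,_,right)
state=q2 head=1 tape=__[2]212   (q2,2)→(q0,1,right)
state=q0 head=2 tape=__1[2]12   (q0,2)→(q4,2,left)
state=q4 head=1 tape=__[1]212
After 17 steps: state q4, head at 1, tape 1212.

state q4, head at 1, tape 1212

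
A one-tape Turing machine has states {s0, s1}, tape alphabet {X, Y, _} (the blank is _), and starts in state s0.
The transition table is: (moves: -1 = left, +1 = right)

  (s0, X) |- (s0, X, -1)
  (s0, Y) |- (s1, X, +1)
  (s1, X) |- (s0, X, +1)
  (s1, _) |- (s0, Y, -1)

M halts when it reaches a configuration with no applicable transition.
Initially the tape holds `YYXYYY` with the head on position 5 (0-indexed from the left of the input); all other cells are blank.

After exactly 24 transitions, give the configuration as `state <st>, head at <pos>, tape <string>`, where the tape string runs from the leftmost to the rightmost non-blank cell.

state s0, head at 1, tape XXXXXXXY

state=s0 head=5 tape=YYXYY[Y]__   (s0,Y)→(s1,X,+1)
state=s1 head=6 tape=YYXYYX[_]_   (s1,_)→(s0,Y,-1)
state=s0 head=5 tape=YYXYY[X]Y_   (s0,X)→(s0,X,-1)
state=s0 head=4 tape=YYXY[Y]XY_   (s0,Y)→(s1,X,+1)
state=s1 head=5 tape=YYXYX[X]Y_   (s1,X)→(s0,X,+1)
state=s0 head=6 tape=YYXYXX[Y]_   (s0,Y)→(s1,X,+1)
state=s1 head=7 tape=YYXYXXX[_]   (s1,_)→(s0,Y,-1)
state=s0 head=6 tape=YYXYXX[X]Y   (s0,X)→(s0,X,-1)
state=s0 head=5 tape=YYXYX[X]XY   (s0,X)→(s0,X,-1)
state=s0 head=4 tape=YYXY[X]XXY   (s0,X)→(s0,X,-1)
state=s0 head=3 tape=YYX[Y]XXXY   (s0,Y)→(s1,X,+1)
state=s1 head=4 tape=YYXX[X]XXY   (s1,X)→(s0,X,+1)
state=s0 head=5 tape=YYXXX[X]XY   (s0,X)→(s0,X,-1)
state=s0 head=4 tape=YYXX[X]XXY   (s0,X)→(s0,X,-1)
state=s0 head=3 tape=YYX[X]XXXY   (s0,X)→(s0,X,-1)
state=s0 head=2 tape=YY[X]XXXXY   (s0,X)→(s0,X,-1)
state=s0 head=1 tape=Y[Y]XXXXXY   (s0,Y)→(s1,X,+1)
state=s1 head=2 tape=YX[X]XXXXY   (s1,X)→(s0,X,+1)
state=s0 head=3 tape=YXX[X]XXXY   (s0,X)→(s0,X,-1)
state=s0 head=2 tape=YX[X]XXXXY   (s0,X)→(s0,X,-1)
state=s0 head=1 tape=Y[X]XXXXXY   (s0,X)→(s0,X,-1)
state=s0 head=0 tape=[Y]XXXXXXY   (s0,Y)→(s1,X,+1)
state=s1 head=1 tape=X[X]XXXXXY   (s1,X)→(s0,X,+1)
state=s0 head=2 tape=XX[X]XXXXY   (s0,X)→(s0,X,-1)
state=s0 head=1 tape=X[X]XXXXXY
After 24 steps: state s0, head at 1, tape XXXXXXXY.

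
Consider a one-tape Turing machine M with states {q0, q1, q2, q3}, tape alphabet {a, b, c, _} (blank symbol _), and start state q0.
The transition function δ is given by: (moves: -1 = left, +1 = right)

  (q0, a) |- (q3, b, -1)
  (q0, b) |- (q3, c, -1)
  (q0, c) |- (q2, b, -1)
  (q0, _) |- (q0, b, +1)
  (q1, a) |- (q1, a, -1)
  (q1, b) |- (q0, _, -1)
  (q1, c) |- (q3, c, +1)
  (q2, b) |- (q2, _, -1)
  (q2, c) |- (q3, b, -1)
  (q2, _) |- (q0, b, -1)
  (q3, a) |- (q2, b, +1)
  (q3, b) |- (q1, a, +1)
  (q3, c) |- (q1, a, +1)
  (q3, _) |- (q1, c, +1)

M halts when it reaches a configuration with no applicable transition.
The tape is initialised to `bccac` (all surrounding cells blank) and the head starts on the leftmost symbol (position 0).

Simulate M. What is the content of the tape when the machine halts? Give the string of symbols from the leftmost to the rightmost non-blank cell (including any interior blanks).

state=q0 head=0 tape=____[b]ccac   (q0,b)→(q3,c,-1)
state=q3 head=-1 tape=___[_]cccac   (q3,_)→(q1,c,+1)
state=q1 head=0 tape=___c[c]ccac   (q1,c)→(q3,c,+1)
state=q3 head=1 tape=___cc[c]cac   (q3,c)→(q1,a,+1)
state=q1 head=2 tape=___cca[c]ac   (q1,c)→(q3,c,+1)
state=q3 head=3 tape=___ccac[a]c   (q3,a)→(q2,b,+1)
state=q2 head=4 tape=___ccacb[c]   (q2,c)→(q3,b,-1)
state=q3 head=3 tape=___ccac[b]b   (q3,b)→(q1,a,+1)
state=q1 head=4 tape=___ccaca[b]   (q1,b)→(q0,_,-1)
state=q0 head=3 tape=___ccac[a]_   (q0,a)→(q3,b,-1)
state=q3 head=2 tape=___cca[c]b_   (q3,c)→(q1,a,+1)
state=q1 head=3 tape=___ccaa[b]_   (q1,b)→(q0,_,-1)
state=q0 head=2 tape=___cca[a]__   (q0,a)→(q3,b,-1)
state=q3 head=1 tape=___cc[a]b__   (q3,a)→(q2,b,+1)
state=q2 head=2 tape=___ccb[b]__   (q2,b)→(q2,_,-1)
state=q2 head=1 tape=___cc[b]___   (q2,b)→(q2,_,-1)
state=q2 head=0 tape=___c[c]____   (q2,c)→(q3,b,-1)
state=q3 head=-1 tape=___[c]b____   (q3,c)→(q1,a,+1)
state=q1 head=0 tape=___a[b]____   (q1,b)→(q0,_,-1)
state=q0 head=-1 tape=___[a]_____   (q0,a)→(q3,b,-1)
state=q3 head=-2 tape=__[_]b_____   (q3,_)→(q1,c,+1)
state=q1 head=-1 tape=__c[b]_____   (q1,b)→(q0,_,-1)
state=q0 head=-2 tape=__[c]______   (q0,c)→(q2,b,-1)
state=q2 head=-3 tape=_[_]b______   (q2,_)→(q0,b,-1)
state=q0 head=-4 tape=[_]bb______   (q0,_)→(q0,b,+1)
state=q0 head=-3 tape=b[b]b______   (q0,b)→(q3,c,-1)
state=q3 head=-4 tape=[b]cb______   (q3,b)→(q1,a,+1)
state=q1 head=-3 tape=a[c]b______   (q1,c)→(q3,c,+1)
state=q3 head=-2 tape=ac[b]______   (q3,b)→(q1,a,+1)
state=q1 head=-1 tape=aca[_]_____
The non-blank tape span at halt is aca.

aca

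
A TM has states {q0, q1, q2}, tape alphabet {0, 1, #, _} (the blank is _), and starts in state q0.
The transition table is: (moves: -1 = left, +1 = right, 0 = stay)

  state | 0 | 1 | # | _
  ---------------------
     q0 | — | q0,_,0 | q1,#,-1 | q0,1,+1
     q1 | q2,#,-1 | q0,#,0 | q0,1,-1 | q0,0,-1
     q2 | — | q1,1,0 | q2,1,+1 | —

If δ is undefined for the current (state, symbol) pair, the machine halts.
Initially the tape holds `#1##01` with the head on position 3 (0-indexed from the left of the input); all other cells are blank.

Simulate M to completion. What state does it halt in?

state=q0 head=3 tape=___#1#[#]01   (q0,#)→(q1,#,-1)
state=q1 head=2 tape=___#1[#]#01   (q1,#)→(q0,1,-1)
state=q0 head=1 tape=___#[1]1#01   (q0,1)→(q0,_,0)
state=q0 head=1 tape=___#[_]1#01   (q0,_)→(q0,1,+1)
state=q0 head=2 tape=___#1[1]#01   (q0,1)→(q0,_,0)
state=q0 head=2 tape=___#1[_]#01   (q0,_)→(q0,1,+1)
state=q0 head=3 tape=___#11[#]01   (q0,#)→(q1,#,-1)
state=q1 head=2 tape=___#1[1]#01   (q1,1)→(q0,#,0)
state=q0 head=2 tape=___#1[#]#01   (q0,#)→(q1,#,-1)
state=q1 head=1 tape=___#[1]##01   (q1,1)→(q0,#,0)
state=q0 head=1 tape=___#[#]##01   (q0,#)→(q1,#,-1)
state=q1 head=0 tape=___[#]###01   (q1,#)→(q0,1,-1)
state=q0 head=-1 tape=__[_]1###01   (q0,_)→(q0,1,+1)
state=q0 head=0 tape=__1[1]###01   (q0,1)→(q0,_,0)
state=q0 head=0 tape=__1[_]###01   (q0,_)→(q0,1,+1)
state=q0 head=1 tape=__11[#]##01   (q0,#)→(q1,#,-1)
state=q1 head=0 tape=__1[1]###01   (q1,1)→(q0,#,0)
state=q0 head=0 tape=__1[#]###01   (q0,#)→(q1,#,-1)
state=q1 head=-1 tape=__[1]####01   (q1,1)→(q0,#,0)
state=q0 head=-1 tape=__[#]####01   (q0,#)→(q1,#,-1)
state=q1 head=-2 tape=_[_]#####01   (q1,_)→(q0,0,-1)
state=q0 head=-3 tape=[_]0#####01   (q0,_)→(q0,1,+1)
state=q0 head=-2 tape=1[0]#####01
No transition is defined for (q0, 0); M halts in state q0.

q0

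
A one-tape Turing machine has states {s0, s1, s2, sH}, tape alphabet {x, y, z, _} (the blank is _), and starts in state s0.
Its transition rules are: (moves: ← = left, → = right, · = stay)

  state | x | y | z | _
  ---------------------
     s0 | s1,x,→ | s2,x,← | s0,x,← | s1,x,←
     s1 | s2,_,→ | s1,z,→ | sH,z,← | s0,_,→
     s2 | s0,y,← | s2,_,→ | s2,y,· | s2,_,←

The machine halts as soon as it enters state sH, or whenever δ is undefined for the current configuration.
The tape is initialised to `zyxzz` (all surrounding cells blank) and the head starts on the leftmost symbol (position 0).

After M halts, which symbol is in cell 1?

x

state=s0 head=0 tape=__[z]yxzz   (s0,z)→(s0,x,←)
state=s0 head=-1 tape=_[_]xyxzz   (s0,_)→(s1,x,←)
state=s1 head=-2 tape=[_]xxyxzz   (s1,_)→(s0,_,→)
state=s0 head=-1 tape=_[x]xyxzz   (s0,x)→(s1,x,→)
state=s1 head=0 tape=_x[x]yxzz   (s1,x)→(s2,_,→)
state=s2 head=1 tape=_x_[y]xzz   (s2,y)→(s2,_,→)
state=s2 head=2 tape=_x__[x]zz   (s2,x)→(s0,y,←)
state=s0 head=1 tape=_x_[_]yzz   (s0,_)→(s1,x,←)
state=s1 head=0 tape=_x[_]xyzz   (s1,_)→(s0,_,→)
state=s0 head=1 tape=_x_[x]yzz   (s0,x)→(s1,x,→)
state=s1 head=2 tape=_x_x[y]zz   (s1,y)→(s1,z,→)
state=s1 head=3 tape=_x_xz[z]z   (s1,z)→(sH,z,←)
state=sH head=2 tape=_x_x[z]zz
Cell 1 holds x when M halts.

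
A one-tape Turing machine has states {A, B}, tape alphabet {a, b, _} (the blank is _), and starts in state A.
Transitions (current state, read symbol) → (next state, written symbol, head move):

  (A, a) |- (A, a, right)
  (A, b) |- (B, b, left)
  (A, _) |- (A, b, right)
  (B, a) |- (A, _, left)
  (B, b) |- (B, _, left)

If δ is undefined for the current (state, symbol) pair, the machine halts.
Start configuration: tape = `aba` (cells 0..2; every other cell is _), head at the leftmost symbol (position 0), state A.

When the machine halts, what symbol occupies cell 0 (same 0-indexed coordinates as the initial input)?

state=A head=0 tape=__[a]ba   (A,a)→(A,a,right)
state=A head=1 tape=__a[b]a   (A,b)→(B,b,left)
state=B head=0 tape=__[a]ba   (B,a)→(A,_,left)
state=A head=-1 tape=_[_]_ba   (A,_)→(A,b,right)
state=A head=0 tape=_b[_]ba   (A,_)→(A,b,right)
state=A head=1 tape=_bb[b]a   (A,b)→(B,b,left)
state=B head=0 tape=_b[b]ba   (B,b)→(B,_,left)
state=B head=-1 tape=_[b]_ba   (B,b)→(B,_,left)
state=B head=-2 tape=[_]__ba
Cell 0 holds _ when M halts.

_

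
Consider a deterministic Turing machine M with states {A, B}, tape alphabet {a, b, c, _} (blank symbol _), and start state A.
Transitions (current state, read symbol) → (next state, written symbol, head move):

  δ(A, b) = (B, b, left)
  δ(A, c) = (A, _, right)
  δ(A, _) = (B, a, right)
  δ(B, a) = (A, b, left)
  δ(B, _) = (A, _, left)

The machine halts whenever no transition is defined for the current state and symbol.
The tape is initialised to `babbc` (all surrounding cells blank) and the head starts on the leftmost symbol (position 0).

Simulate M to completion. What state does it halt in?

state=A head=0 tape=__[b]abbc   (A,b)→(B,b,left)
state=B head=-1 tape=_[_]babbc   (B,_)→(A,_,left)
state=A head=-2 tape=[_]_babbc   (A,_)→(B,a,right)
state=B head=-1 tape=a[_]babbc   (B,_)→(A,_,left)
state=A head=-2 tape=[a]_babbc
No transition is defined for (A, a); M halts in state A.

A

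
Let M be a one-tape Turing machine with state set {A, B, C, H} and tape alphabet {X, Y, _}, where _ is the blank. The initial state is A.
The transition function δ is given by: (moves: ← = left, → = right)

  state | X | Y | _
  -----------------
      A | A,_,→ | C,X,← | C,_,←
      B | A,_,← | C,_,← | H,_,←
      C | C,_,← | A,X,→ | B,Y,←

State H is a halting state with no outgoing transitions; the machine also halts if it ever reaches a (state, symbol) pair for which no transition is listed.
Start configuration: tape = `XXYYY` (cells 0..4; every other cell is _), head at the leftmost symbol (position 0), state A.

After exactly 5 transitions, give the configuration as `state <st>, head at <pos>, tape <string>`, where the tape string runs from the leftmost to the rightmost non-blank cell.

A | _[X]XYYY   read X → write _, move →, go to A
A | __[X]YYY   read X → write _, move →, go to A
A | ___[Y]YY   read Y → write X, move ←, go to C
C | __[_]XYY   read _ → write Y, move ←, go to B
B | _[_]YXYY   read _ → write _, move ←, go to H
H | [_]_YXYY
After 5 steps: state H, head at -1, tape YXYY.

state H, head at -1, tape YXYY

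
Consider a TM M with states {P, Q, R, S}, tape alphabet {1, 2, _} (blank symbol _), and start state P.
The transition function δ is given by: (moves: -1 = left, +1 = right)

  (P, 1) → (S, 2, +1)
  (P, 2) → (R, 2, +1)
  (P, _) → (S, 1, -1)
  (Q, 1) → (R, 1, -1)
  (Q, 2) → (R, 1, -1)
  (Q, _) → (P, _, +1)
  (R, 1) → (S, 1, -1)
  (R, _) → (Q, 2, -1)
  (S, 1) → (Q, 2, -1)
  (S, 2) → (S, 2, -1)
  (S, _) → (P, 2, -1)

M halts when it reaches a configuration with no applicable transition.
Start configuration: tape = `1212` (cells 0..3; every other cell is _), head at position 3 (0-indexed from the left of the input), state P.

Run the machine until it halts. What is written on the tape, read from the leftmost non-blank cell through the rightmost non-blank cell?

22112

P | _121[2]_   read 2 → write 2, move +1, go to R
R | _1212[_]   read _ → write 2, move -1, go to Q
Q | _121[2]2   read 2 → write 1, move -1, go to R
R | _12[1]12   read 1 → write 1, move -1, go to S
S | _1[2]112   read 2 → write 2, move -1, go to S
S | _[1]2112   read 1 → write 2, move -1, go to Q
Q | [_]22112   read _ → write _, move +1, go to P
P | _[2]2112   read 2 → write 2, move +1, go to R
R | _2[2]112
The non-blank tape span at halt is 22112.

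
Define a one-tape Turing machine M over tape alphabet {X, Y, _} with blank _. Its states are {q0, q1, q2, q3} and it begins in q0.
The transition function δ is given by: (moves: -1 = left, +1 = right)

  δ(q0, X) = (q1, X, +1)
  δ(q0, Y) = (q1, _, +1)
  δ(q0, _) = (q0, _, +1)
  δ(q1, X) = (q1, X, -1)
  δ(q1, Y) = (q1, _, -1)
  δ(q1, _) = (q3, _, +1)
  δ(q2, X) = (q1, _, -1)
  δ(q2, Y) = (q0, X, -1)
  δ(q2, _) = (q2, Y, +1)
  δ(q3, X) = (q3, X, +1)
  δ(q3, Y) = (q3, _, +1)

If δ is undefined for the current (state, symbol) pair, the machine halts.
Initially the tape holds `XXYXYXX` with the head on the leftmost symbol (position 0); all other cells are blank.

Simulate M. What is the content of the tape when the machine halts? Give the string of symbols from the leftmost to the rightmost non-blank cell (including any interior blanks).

XX_X_XX

q0 | _[X]XYXYXX_   read X → write X, move +1, go to q1
q1 | _X[X]YXYXX_   read X → write X, move -1, go to q1
q1 | _[X]XYXYXX_   read X → write X, move -1, go to q1
q1 | [_]XXYXYXX_   read _ → write _, move +1, go to q3
q3 | _[X]XYXYXX_   read X → write X, move +1, go to q3
q3 | _X[X]YXYXX_   read X → write X, move +1, go to q3
q3 | _XX[Y]XYXX_   read Y → write _, move +1, go to q3
q3 | _XX_[X]YXX_   read X → write X, move +1, go to q3
q3 | _XX_X[Y]XX_   read Y → write _, move +1, go to q3
q3 | _XX_X_[X]X_   read X → write X, move +1, go to q3
q3 | _XX_X_X[X]_   read X → write X, move +1, go to q3
q3 | _XX_X_XX[_]
The non-blank tape span at halt is XX_X_XX.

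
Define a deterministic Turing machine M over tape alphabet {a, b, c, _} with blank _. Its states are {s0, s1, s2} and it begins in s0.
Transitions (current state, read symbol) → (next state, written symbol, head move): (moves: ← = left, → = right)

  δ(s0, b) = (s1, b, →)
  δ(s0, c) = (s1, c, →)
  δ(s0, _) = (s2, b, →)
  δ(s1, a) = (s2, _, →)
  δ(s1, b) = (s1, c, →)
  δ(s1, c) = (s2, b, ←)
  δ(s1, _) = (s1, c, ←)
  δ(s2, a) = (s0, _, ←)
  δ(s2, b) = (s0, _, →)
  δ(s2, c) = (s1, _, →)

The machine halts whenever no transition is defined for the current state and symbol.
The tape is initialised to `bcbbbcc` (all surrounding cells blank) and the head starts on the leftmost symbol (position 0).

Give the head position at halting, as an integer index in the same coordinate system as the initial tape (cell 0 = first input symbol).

5

state=s0 head=0 tape=[b]cbbbcc_   (s0,b)→(s1,b,→)
state=s1 head=1 tape=b[c]bbbcc_   (s1,c)→(s2,b,←)
state=s2 head=0 tape=[b]bbbbcc_   (s2,b)→(s0,_,→)
state=s0 head=1 tape=_[b]bbbcc_   (s0,b)→(s1,b,→)
state=s1 head=2 tape=_b[b]bbcc_   (s1,b)→(s1,c,→)
state=s1 head=3 tape=_bc[b]bcc_   (s1,b)→(s1,c,→)
state=s1 head=4 tape=_bcc[b]cc_   (s1,b)→(s1,c,→)
state=s1 head=5 tape=_bccc[c]c_   (s1,c)→(s2,b,←)
state=s2 head=4 tape=_bcc[c]bc_   (s2,c)→(s1,_,→)
state=s1 head=5 tape=_bcc_[b]c_   (s1,b)→(s1,c,→)
state=s1 head=6 tape=_bcc_c[c]_   (s1,c)→(s2,b,←)
state=s2 head=5 tape=_bcc_[c]b_   (s2,c)→(s1,_,→)
state=s1 head=6 tape=_bcc__[b]_   (s1,b)→(s1,c,→)
state=s1 head=7 tape=_bcc__c[_]   (s1,_)→(s1,c,←)
state=s1 head=6 tape=_bcc__[c]c   (s1,c)→(s2,b,←)
state=s2 head=5 tape=_bcc_[_]bc
At halt the head is at cell 5.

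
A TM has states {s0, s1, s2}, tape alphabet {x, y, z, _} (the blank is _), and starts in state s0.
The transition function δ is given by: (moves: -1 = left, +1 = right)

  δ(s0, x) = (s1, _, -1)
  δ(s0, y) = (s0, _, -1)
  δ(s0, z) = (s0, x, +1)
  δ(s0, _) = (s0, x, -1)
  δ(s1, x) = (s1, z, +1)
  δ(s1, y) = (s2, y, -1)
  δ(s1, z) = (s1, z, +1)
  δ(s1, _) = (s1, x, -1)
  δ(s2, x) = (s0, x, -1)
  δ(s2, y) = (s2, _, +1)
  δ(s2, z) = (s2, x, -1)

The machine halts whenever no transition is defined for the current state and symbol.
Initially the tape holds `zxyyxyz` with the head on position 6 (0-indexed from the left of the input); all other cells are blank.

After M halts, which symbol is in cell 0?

s0 | _zxyyxy[z]_   read z → write x, move +1, go to s0
s0 | _zxyyxyx[_]   read _ → write x, move -1, go to s0
s0 | _zxyyxy[x]x   read x → write _, move -1, go to s1
s1 | _zxyyx[y]_x   read y → write y, move -1, go to s2
s2 | _zxyy[x]y_x   read x → write x, move -1, go to s0
s0 | _zxy[y]xy_x   read y → write _, move -1, go to s0
s0 | _zx[y]_xy_x   read y → write _, move -1, go to s0
s0 | _z[x]__xy_x   read x → write _, move -1, go to s1
s1 | _[z]___xy_x   read z → write z, move +1, go to s1
s1 | _z[_]__xy_x   read _ → write x, move -1, go to s1
s1 | _[z]x__xy_x   read z → write z, move +1, go to s1
s1 | _z[x]__xy_x   read x → write z, move +1, go to s1
s1 | _zz[_]_xy_x   read _ → write x, move -1, go to s1
s1 | _z[z]x_xy_x   read z → write z, move +1, go to s1
s1 | _zz[x]_xy_x   read x → write z, move +1, go to s1
s1 | _zzz[_]xy_x   read _ → write x, move -1, go to s1
s1 | _zz[z]xxy_x   read z → write z, move +1, go to s1
s1 | _zzz[x]xy_x   read x → write z, move +1, go to s1
s1 | _zzzz[x]y_x   read x → write z, move +1, go to s1
s1 | _zzzzz[y]_x   read y → write y, move -1, go to s2
s2 | _zzzz[z]y_x   read z → write x, move -1, go to s2
s2 | _zzz[z]xy_x   read z → write x, move -1, go to s2
s2 | _zz[z]xxy_x   read z → write x, move -1, go to s2
s2 | _z[z]xxxy_x   read z → write x, move -1, go to s2
s2 | _[z]xxxxy_x   read z → write x, move -1, go to s2
s2 | [_]xxxxxy_x
Cell 0 holds x when M halts.

x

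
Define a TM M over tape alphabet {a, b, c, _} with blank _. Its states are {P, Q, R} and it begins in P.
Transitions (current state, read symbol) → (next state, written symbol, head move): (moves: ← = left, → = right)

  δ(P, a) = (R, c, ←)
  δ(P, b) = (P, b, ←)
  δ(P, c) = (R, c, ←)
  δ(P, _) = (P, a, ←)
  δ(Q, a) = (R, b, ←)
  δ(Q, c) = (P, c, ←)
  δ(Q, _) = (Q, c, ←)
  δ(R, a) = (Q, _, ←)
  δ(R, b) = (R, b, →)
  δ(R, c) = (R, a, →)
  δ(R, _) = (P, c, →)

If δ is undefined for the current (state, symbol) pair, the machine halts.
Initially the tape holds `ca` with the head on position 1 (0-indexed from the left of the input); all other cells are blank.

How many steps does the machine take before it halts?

P | __c[a]__   read a → write c, move ←, go to R
R | __[c]c__   read c → write a, move →, go to R
R | __a[c]__   read c → write a, move →, go to R
R | __aa[_]_   read _ → write c, move →, go to P
P | __aac[_]   read _ → write a, move ←, go to P
P | __aa[c]a   read c → write c, move ←, go to R
R | __a[a]ca   read a → write _, move ←, go to Q
Q | __[a]_ca   read a → write b, move ←, go to R
R | _[_]b_ca   read _ → write c, move →, go to P
P | _c[b]_ca   read b → write b, move ←, go to P
P | _[c]b_ca   read c → write c, move ←, go to R
R | [_]cb_ca   read _ → write c, move →, go to P
P | c[c]b_ca   read c → write c, move ←, go to R
R | [c]cb_ca   read c → write a, move →, go to R
R | a[c]b_ca   read c → write a, move →, go to R
R | aa[b]_ca   read b → write b, move →, go to R
R | aab[_]ca   read _ → write c, move →, go to P
P | aabc[c]a   read c → write c, move ←, go to R
R | aab[c]ca   read c → write a, move →, go to R
R | aaba[c]a   read c → write a, move →, go to R
R | aabaa[a]   read a → write _, move ←, go to Q
Q | aaba[a]_   read a → write b, move ←, go to R
R | aab[a]b_   read a → write _, move ←, go to Q
Q | aa[b]_b_
M halts after 23 transitions.

23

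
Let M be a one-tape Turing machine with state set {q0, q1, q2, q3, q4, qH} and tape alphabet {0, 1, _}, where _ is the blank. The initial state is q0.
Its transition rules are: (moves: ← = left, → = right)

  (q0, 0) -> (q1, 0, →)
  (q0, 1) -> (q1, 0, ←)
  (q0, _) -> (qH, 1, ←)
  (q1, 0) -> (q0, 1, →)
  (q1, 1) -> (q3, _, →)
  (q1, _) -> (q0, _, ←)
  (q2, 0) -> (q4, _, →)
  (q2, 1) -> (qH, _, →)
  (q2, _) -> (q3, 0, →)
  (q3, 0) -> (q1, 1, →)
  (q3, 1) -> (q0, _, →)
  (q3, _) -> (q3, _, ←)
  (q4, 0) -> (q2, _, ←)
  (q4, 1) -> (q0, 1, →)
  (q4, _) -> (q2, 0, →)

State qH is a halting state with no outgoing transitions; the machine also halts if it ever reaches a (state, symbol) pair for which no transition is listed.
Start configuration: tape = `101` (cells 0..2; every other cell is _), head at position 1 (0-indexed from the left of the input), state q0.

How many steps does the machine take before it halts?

state=q0 head=1 tape=__1[0]1_   (q0,0)→(q1,0,→)
state=q1 head=2 tape=__10[1]_   (q1,1)→(q3,_,→)
state=q3 head=3 tape=__10_[_]   (q3,_)→(q3,_,←)
state=q3 head=2 tape=__10[_]_   (q3,_)→(q3,_,←)
state=q3 head=1 tape=__1[0]__   (q3,0)→(q1,1,→)
state=q1 head=2 tape=__11[_]_   (q1,_)→(q0,_,←)
state=q0 head=1 tape=__1[1]__   (q0,1)→(q1,0,←)
state=q1 head=0 tape=__[1]0__   (q1,1)→(q3,_,→)
state=q3 head=1 tape=___[0]__   (q3,0)→(q1,1,→)
state=q1 head=2 tape=___1[_]_   (q1,_)→(q0,_,←)
state=q0 head=1 tape=___[1]__   (q0,1)→(q1,0,←)
state=q1 head=0 tape=__[_]0__   (q1,_)→(q0,_,←)
state=q0 head=-1 tape=_[_]_0__   (q0,_)→(qH,1,←)
state=qH head=-2 tape=[_]1_0__
M halts after 13 transitions.

13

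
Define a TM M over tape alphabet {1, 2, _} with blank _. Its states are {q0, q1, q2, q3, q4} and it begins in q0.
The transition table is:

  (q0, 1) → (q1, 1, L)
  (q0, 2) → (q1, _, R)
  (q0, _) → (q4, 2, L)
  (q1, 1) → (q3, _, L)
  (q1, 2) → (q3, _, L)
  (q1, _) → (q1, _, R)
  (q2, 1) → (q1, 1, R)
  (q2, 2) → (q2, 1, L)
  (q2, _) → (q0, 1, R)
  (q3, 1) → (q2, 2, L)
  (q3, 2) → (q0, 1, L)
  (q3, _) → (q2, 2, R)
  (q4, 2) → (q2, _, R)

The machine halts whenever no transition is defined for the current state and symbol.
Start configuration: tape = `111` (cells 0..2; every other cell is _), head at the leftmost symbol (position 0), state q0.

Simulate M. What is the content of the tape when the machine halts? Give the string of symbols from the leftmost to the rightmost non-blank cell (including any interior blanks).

state=q0 head=0 tape=___[1]11   (q0,1)→(q1,1,L)
state=q1 head=-1 tape=__[_]111   (q1,_)→(q1,_,R)
state=q1 head=0 tape=___[1]11   (q1,1)→(q3,_,L)
state=q3 head=-1 tape=__[_]_11   (q3,_)→(q2,2,R)
state=q2 head=0 tape=__2[_]11   (q2,_)→(q0,1,R)
state=q0 head=1 tape=__21[1]1   (q0,1)→(q1,1,L)
state=q1 head=0 tape=__2[1]11   (q1,1)→(q3,_,L)
state=q3 head=-1 tape=__[2]_11   (q3,2)→(q0,1,L)
state=q0 head=-2 tape=_[_]1_11   (q0,_)→(q4,2,L)
state=q4 head=-3 tape=[_]21_11
The non-blank tape span at halt is 21_11.

21_11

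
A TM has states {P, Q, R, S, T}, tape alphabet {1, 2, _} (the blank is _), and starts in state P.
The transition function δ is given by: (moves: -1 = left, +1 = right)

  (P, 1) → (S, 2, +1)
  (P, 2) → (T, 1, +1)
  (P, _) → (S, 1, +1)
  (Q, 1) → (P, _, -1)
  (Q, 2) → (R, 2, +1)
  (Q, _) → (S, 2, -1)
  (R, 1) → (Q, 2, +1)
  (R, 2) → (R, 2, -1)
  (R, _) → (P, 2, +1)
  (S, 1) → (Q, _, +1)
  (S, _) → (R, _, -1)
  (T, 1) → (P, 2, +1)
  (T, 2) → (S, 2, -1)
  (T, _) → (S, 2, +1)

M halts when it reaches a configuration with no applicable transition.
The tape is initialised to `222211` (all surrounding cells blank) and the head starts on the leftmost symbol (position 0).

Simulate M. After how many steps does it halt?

31

state=P head=0 tape=[2]22211___   (P,2)→(T,1,+1)
state=T head=1 tape=1[2]2211___   (T,2)→(S,2,-1)
state=S head=0 tape=[1]22211___   (S,1)→(Q,_,+1)
state=Q head=1 tape=_[2]2211___   (Q,2)→(R,2,+1)
state=R head=2 tape=_2[2]211___   (R,2)→(R,2,-1)
state=R head=1 tape=_[2]2211___   (R,2)→(R,2,-1)
state=R head=0 tape=[_]22211___   (R,_)→(P,2,+1)
state=P head=1 tape=2[2]2211___   (P,2)→(T,1,+1)
state=T head=2 tape=21[2]211___   (T,2)→(S,2,-1)
state=S head=1 tape=2[1]2211___   (S,1)→(Q,_,+1)
state=Q head=2 tape=2_[2]211___   (Q,2)→(R,2,+1)
state=R head=3 tape=2_2[2]11___   (R,2)→(R,2,-1)
state=R head=2 tape=2_[2]211___   (R,2)→(R,2,-1)
state=R head=1 tape=2[_]2211___   (R,_)→(P,2,+1)
state=P head=2 tape=22[2]211___   (P,2)→(T,1,+1)
state=T head=3 tape=221[2]11___   (T,2)→(S,2,-1)
state=S head=2 tape=22[1]211___   (S,1)→(Q,_,+1)
state=Q head=3 tape=22_[2]11___   (Q,2)→(R,2,+1)
state=R head=4 tape=22_2[1]1___   (R,1)→(Q,2,+1)
state=Q head=5 tape=22_22[1]___   (Q,1)→(P,_,-1)
state=P head=4 tape=22_2[2]____   (P,2)→(T,1,+1)
state=T head=5 tape=22_21[_]___   (T,_)→(S,2,+1)
state=S head=6 tape=22_212[_]__   (S,_)→(R,_,-1)
state=R head=5 tape=22_21[2]___   (R,2)→(R,2,-1)
state=R head=4 tape=22_2[1]2___   (R,1)→(Q,2,+1)
state=Q head=5 tape=22_22[2]___   (Q,2)→(R,2,+1)
state=R head=6 tape=22_222[_]__   (R,_)→(P,2,+1)
state=P head=7 tape=22_2222[_]_   (P,_)→(S,1,+1)
state=S head=8 tape=22_22221[_]   (S,_)→(R,_,-1)
state=R head=7 tape=22_2222[1]_   (R,1)→(Q,2,+1)
state=Q head=8 tape=22_22222[_]   (Q,_)→(S,2,-1)
state=S head=7 tape=22_2222[2]2
M halts after 31 transitions.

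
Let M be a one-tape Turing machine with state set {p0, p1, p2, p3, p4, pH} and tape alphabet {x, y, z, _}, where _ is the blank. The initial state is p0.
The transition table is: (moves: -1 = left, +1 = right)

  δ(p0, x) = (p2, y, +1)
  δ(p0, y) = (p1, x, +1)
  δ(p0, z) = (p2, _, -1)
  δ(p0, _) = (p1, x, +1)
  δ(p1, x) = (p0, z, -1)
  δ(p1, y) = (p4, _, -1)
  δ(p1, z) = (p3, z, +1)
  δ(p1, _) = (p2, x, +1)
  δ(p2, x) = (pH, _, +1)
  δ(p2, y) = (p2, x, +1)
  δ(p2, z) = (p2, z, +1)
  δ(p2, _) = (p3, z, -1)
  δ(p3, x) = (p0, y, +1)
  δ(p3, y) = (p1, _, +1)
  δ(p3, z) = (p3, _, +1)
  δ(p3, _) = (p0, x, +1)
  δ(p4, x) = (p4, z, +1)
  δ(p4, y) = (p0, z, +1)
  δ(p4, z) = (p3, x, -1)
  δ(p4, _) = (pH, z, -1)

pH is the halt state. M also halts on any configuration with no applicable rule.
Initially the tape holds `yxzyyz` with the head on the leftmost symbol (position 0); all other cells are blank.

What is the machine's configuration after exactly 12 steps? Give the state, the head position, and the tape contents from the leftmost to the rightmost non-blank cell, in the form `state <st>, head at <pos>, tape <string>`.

state=p0 head=0 tape=[y]xzyyz___   (p0,y)→(p1,x,+1)
state=p1 head=1 tape=x[x]zyyz___   (p1,x)→(p0,z,-1)
state=p0 head=0 tape=[x]zzyyz___   (p0,x)→(p2,y,+1)
state=p2 head=1 tape=y[z]zyyz___   (p2,z)→(p2,z,+1)
state=p2 head=2 tape=yz[z]yyz___   (p2,z)→(p2,z,+1)
state=p2 head=3 tape=yzz[y]yz___   (p2,y)→(p2,x,+1)
state=p2 head=4 tape=yzzx[y]z___   (p2,y)→(p2,x,+1)
state=p2 head=5 tape=yzzxx[z]___   (p2,z)→(p2,z,+1)
state=p2 head=6 tape=yzzxxz[_]__   (p2,_)→(p3,z,-1)
state=p3 head=5 tape=yzzxx[z]z__   (p3,z)→(p3,_,+1)
state=p3 head=6 tape=yzzxx_[z]__   (p3,z)→(p3,_,+1)
state=p3 head=7 tape=yzzxx__[_]_   (p3,_)→(p0,x,+1)
state=p0 head=8 tape=yzzxx__x[_]
After 12 steps: state p0, head at 8, tape yzzxx__x.

state p0, head at 8, tape yzzxx__x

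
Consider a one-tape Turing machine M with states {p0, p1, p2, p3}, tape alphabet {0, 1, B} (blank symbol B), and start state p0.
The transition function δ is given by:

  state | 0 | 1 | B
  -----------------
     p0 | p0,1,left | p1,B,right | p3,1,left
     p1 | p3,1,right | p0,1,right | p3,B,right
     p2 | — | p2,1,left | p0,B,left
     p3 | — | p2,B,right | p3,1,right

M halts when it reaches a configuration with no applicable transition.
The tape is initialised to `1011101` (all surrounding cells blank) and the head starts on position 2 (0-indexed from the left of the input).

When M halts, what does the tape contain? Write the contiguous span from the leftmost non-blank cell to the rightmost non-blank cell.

p0 | 10[1]1101B   read 1 → write B, move right, go to p1
p1 | 10B[1]101B   read 1 → write 1, move right, go to p0
p0 | 10B1[1]01B   read 1 → write B, move right, go to p1
p1 | 10B1B[0]1B   read 0 → write 1, move right, go to p3
p3 | 10B1B1[1]B   read 1 → write B, move right, go to p2
p2 | 10B1B1B[B]   read B → write B, move left, go to p0
p0 | 10B1B1[B]B   read B → write 1, move left, go to p3
p3 | 10B1B[1]1B   read 1 → write B, move right, go to p2
p2 | 10B1BB[1]B   read 1 → write 1, move left, go to p2
p2 | 10B1B[B]1B   read B → write B, move left, go to p0
p0 | 10B1[B]B1B   read B → write 1, move left, go to p3
p3 | 10B[1]1B1B   read 1 → write B, move right, go to p2
p2 | 10BB[1]B1B   read 1 → write 1, move left, go to p2
p2 | 10B[B]1B1B   read B → write B, move left, go to p0
p0 | 10[B]B1B1B   read B → write 1, move left, go to p3
p3 | 1[0]1B1B1B
The non-blank tape span at halt is 101B1B1.

101B1B1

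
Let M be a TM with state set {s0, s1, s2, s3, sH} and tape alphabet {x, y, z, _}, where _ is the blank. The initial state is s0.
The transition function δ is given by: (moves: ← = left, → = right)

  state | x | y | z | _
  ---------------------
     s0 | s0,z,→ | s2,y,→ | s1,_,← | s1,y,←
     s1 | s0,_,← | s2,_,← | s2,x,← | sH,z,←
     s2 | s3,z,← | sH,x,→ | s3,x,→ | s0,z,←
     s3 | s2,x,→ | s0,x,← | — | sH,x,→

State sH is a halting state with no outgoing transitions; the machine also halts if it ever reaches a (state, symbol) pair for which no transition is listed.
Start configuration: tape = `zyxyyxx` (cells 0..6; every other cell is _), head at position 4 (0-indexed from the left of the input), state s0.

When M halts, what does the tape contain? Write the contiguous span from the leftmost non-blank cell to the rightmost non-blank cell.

state=s0 head=4 tape=__zyxy[y]xx   (s0,y)→(s2,y,→)
state=s2 head=5 tape=__zyxyy[x]x   (s2,x)→(s3,z,←)
state=s3 head=4 tape=__zyxy[y]zx   (s3,y)→(s0,x,←)
state=s0 head=3 tape=__zyx[y]xzx   (s0,y)→(s2,y,→)
state=s2 head=4 tape=__zyxy[x]zx   (s2,x)→(s3,z,←)
state=s3 head=3 tape=__zyx[y]zzx   (s3,y)→(s0,x,←)
state=s0 head=2 tape=__zy[x]xzzx   (s0,x)→(s0,z,→)
state=s0 head=3 tape=__zyz[x]zzx   (s0,x)→(s0,z,→)
state=s0 head=4 tape=__zyzz[z]zx   (s0,z)→(s1,_,←)
state=s1 head=3 tape=__zyz[z]_zx   (s1,z)→(s2,x,←)
state=s2 head=2 tape=__zy[z]x_zx   (s2,z)→(s3,x,→)
state=s3 head=3 tape=__zyx[x]_zx   (s3,x)→(s2,x,→)
state=s2 head=4 tape=__zyxx[_]zx   (s2,_)→(s0,z,←)
state=s0 head=3 tape=__zyx[x]zzx   (s0,x)→(s0,z,→)
state=s0 head=4 tape=__zyxz[z]zx   (s0,z)→(s1,_,←)
state=s1 head=3 tape=__zyx[z]_zx   (s1,z)→(s2,x,←)
state=s2 head=2 tape=__zy[x]x_zx   (s2,x)→(s3,z,←)
state=s3 head=1 tape=__z[y]zx_zx   (s3,y)→(s0,x,←)
state=s0 head=0 tape=__[z]xzx_zx   (s0,z)→(s1,_,←)
state=s1 head=-1 tape=_[_]_xzx_zx   (s1,_)→(sH,z,←)
state=sH head=-2 tape=[_]z_xzx_zx
The non-blank tape span at halt is z_xzx_zx.

z_xzx_zx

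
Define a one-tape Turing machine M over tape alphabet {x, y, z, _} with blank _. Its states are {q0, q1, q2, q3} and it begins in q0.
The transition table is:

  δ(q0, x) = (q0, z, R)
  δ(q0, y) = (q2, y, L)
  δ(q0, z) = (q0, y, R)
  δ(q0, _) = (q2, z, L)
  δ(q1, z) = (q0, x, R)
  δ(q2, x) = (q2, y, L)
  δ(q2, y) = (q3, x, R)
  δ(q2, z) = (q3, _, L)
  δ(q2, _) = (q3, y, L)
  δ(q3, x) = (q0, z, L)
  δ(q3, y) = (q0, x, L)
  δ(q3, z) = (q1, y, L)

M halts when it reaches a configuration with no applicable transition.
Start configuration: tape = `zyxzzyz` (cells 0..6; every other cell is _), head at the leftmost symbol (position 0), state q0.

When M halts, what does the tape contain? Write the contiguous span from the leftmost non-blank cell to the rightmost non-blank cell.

zzzyzzxy

q0 | [z]yxzzyz_   read z → write y, move R, go to q0
q0 | y[y]xzzyz_   read y → write y, move L, go to q2
q2 | [y]yxzzyz_   read y → write x, move R, go to q3
q3 | x[y]xzzyz_   read y → write x, move L, go to q0
q0 | [x]xxzzyz_   read x → write z, move R, go to q0
q0 | z[x]xzzyz_   read x → write z, move R, go to q0
q0 | zz[x]zzyz_   read x → write z, move R, go to q0
q0 | zzz[z]zyz_   read z → write y, move R, go to q0
q0 | zzzy[z]yz_   read z → write y, move R, go to q0
q0 | zzzyy[y]z_   read y → write y, move L, go to q2
q2 | zzzy[y]yz_   read y → write x, move R, go to q3
q3 | zzzyx[y]z_   read y → write x, move L, go to q0
q0 | zzzy[x]xz_   read x → write z, move R, go to q0
q0 | zzzyz[x]z_   read x → write z, move R, go to q0
q0 | zzzyzz[z]_   read z → write y, move R, go to q0
q0 | zzzyzzy[_]   read _ → write z, move L, go to q2
q2 | zzzyzz[y]z   read y → write x, move R, go to q3
q3 | zzzyzzx[z]   read z → write y, move L, go to q1
q1 | zzzyzz[x]y
The non-blank tape span at halt is zzzyzzxy.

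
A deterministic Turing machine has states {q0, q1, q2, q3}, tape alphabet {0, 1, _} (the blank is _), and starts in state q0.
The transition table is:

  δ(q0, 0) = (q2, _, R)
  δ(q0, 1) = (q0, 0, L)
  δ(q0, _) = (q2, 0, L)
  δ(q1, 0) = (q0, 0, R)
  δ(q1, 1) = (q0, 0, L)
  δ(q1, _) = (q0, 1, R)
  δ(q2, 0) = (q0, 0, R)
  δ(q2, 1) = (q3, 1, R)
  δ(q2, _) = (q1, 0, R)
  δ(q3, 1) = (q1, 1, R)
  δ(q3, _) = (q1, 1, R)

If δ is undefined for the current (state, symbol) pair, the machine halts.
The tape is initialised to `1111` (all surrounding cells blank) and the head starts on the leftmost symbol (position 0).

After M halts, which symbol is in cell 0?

_

q0 | __[1]111____   read 1 → write 0, move L, go to q0
q0 | _[_]0111____   read _ → write 0, move L, go to q2
q2 | [_]00111____   read _ → write 0, move R, go to q1
q1 | 0[0]0111____   read 0 → write 0, move R, go to q0
q0 | 00[0]111____   read 0 → write _, move R, go to q2
q2 | 00_[1]11____   read 1 → write 1, move R, go to q3
q3 | 00_1[1]1____   read 1 → write 1, move R, go to q1
q1 | 00_11[1]____   read 1 → write 0, move L, go to q0
q0 | 00_1[1]0____   read 1 → write 0, move L, go to q0
q0 | 00_[1]00____   read 1 → write 0, move L, go to q0
q0 | 00[_]000____   read _ → write 0, move L, go to q2
q2 | 0[0]0000____   read 0 → write 0, move R, go to q0
q0 | 00[0]000____   read 0 → write _, move R, go to q2
q2 | 00_[0]00____   read 0 → write 0, move R, go to q0
q0 | 00_0[0]0____   read 0 → write _, move R, go to q2
q2 | 00_0_[0]____   read 0 → write 0, move R, go to q0
q0 | 00_0_0[_]___   read _ → write 0, move L, go to q2
q2 | 00_0_[0]0___   read 0 → write 0, move R, go to q0
q0 | 00_0_0[0]___   read 0 → write _, move R, go to q2
q2 | 00_0_0_[_]__   read _ → write 0, move R, go to q1
q1 | 00_0_0_0[_]_   read _ → write 1, move R, go to q0
q0 | 00_0_0_01[_]   read _ → write 0, move L, go to q2
q2 | 00_0_0_0[1]0   read 1 → write 1, move R, go to q3
q3 | 00_0_0_01[0]
Cell 0 holds _ when M halts.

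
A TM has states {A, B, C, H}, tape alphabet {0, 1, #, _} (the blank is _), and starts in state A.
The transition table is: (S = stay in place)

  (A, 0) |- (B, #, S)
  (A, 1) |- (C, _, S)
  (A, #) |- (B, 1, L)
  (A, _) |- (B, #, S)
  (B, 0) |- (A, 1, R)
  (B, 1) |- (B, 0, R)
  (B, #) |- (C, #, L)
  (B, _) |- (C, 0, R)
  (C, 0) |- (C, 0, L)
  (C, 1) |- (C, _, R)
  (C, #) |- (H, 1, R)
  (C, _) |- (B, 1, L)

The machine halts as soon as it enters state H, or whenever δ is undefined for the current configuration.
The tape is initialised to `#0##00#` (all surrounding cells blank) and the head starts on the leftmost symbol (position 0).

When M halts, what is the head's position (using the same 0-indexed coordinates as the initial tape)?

1

state=A head=0 tape=___[#]0##00#   (A,#)→(B,1,L)
state=B head=-1 tape=__[_]10##00#   (B,_)→(C,0,R)
state=C head=0 tape=__0[1]0##00#   (C,1)→(C,_,R)
state=C head=1 tape=__0_[0]##00#   (C,0)→(C,0,L)
state=C head=0 tape=__0[_]0##00#   (C,_)→(B,1,L)
state=B head=-1 tape=__[0]10##00#   (B,0)→(A,1,R)
state=A head=0 tape=__1[1]0##00#   (A,1)→(C,_,S)
state=C head=0 tape=__1[_]0##00#   (C,_)→(B,1,L)
state=B head=-1 tape=__[1]10##00#   (B,1)→(B,0,R)
state=B head=0 tape=__0[1]0##00#   (B,1)→(B,0,R)
state=B head=1 tape=__00[0]##00#   (B,0)→(A,1,R)
state=A head=2 tape=__001[#]#00#   (A,#)→(B,1,L)
state=B head=1 tape=__00[1]1#00#   (B,1)→(B,0,R)
state=B head=2 tape=__000[1]#00#   (B,1)→(B,0,R)
state=B head=3 tape=__0000[#]00#   (B,#)→(C,#,L)
state=C head=2 tape=__000[0]#00#   (C,0)→(C,0,L)
state=C head=1 tape=__00[0]0#00#   (C,0)→(C,0,L)
state=C head=0 tape=__0[0]00#00#   (C,0)→(C,0,L)
state=C head=-1 tape=__[0]000#00#   (C,0)→(C,0,L)
state=C head=-2 tape=_[_]0000#00#   (C,_)→(B,1,L)
state=B head=-3 tape=[_]10000#00#   (B,_)→(C,0,R)
state=C head=-2 tape=0[1]0000#00#   (C,1)→(C,_,R)
state=C head=-1 tape=0_[0]000#00#   (C,0)→(C,0,L)
state=C head=-2 tape=0[_]0000#00#   (C,_)→(B,1,L)
state=B head=-3 tape=[0]10000#00#   (B,0)→(A,1,R)
state=A head=-2 tape=1[1]0000#00#   (A,1)→(C,_,S)
state=C head=-2 tape=1[_]0000#00#   (C,_)→(B,1,L)
state=B head=-3 tape=[1]10000#00#   (B,1)→(B,0,R)
state=B head=-2 tape=0[1]0000#00#   (B,1)→(B,0,R)
state=B head=-1 tape=00[0]000#00#   (B,0)→(A,1,R)
state=A head=0 tape=001[0]00#00#   (A,0)→(B,#,S)
state=B head=0 tape=001[#]00#00#   (B,#)→(C,#,L)
state=C head=-1 tape=00[1]#00#00#   (C,1)→(C,_,R)
state=C head=0 tape=00_[#]00#00#   (C,#)→(H,1,R)
state=H head=1 tape=00_1[0]0#00#
At halt the head is at cell 1.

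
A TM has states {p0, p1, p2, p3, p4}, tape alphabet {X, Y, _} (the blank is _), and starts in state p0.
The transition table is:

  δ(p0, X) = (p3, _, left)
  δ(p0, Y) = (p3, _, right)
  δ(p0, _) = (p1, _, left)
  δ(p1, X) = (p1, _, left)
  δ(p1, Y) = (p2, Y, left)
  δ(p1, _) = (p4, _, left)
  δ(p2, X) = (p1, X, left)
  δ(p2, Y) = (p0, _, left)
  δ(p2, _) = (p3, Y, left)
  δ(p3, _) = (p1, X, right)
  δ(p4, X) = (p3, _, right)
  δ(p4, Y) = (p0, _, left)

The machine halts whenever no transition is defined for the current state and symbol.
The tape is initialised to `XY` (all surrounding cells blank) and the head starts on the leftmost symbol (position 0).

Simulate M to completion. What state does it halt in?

state=p0 head=0 tape=__[X]Y   (p0,X)→(p3,_,left)
state=p3 head=-1 tape=_[_]_Y   (p3,_)→(p1,X,right)
state=p1 head=0 tape=_X[_]Y   (p1,_)→(p4,_,left)
state=p4 head=-1 tape=_[X]_Y   (p4,X)→(p3,_,right)
state=p3 head=0 tape=__[_]Y   (p3,_)→(p1,X,right)
state=p1 head=1 tape=__X[Y]   (p1,Y)→(p2,Y,left)
state=p2 head=0 tape=__[X]Y   (p2,X)→(p1,X,left)
state=p1 head=-1 tape=_[_]XY   (p1,_)→(p4,_,left)
state=p4 head=-2 tape=[_]_XY
No transition is defined for (p4, _); M halts in state p4.

p4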